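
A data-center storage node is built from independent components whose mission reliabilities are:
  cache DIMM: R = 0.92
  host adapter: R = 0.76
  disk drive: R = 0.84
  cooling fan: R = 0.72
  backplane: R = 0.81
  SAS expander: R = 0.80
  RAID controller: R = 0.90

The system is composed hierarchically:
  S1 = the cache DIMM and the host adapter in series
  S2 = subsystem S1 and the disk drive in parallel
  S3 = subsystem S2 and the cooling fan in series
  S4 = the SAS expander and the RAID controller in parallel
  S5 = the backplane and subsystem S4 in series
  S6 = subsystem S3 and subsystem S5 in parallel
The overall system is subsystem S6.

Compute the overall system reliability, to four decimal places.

Series (cache DIMM and host adapter): 0.920000 × 0.760000 = 0.699200
Parallel ([0.699200] and disk drive): 1 − (1 − 0.699200)(1 − 0.840000) = 0.951872
Series ([0.951872] and cooling fan): 0.951872 × 0.720000 = 0.685348
Parallel (SAS expander and RAID controller): 1 − (1 − 0.800000)(1 − 0.900000) = 0.980000
Series (backplane and [0.980000]): 0.810000 × 0.980000 = 0.793800
Parallel ([0.685348] and [0.793800]): 1 − (1 − 0.685348)(1 − 0.793800) = 0.9351

0.9351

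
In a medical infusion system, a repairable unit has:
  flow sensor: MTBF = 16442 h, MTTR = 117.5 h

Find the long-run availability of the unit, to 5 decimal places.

0.99290

A(flow sensor) = MTBF/(MTBF+MTTR) = 16442/(16442+117.5) = 0.99290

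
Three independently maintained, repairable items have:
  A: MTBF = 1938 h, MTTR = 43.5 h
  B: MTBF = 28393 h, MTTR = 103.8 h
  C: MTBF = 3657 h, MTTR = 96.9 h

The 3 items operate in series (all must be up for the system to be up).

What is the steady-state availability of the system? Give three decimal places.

A(A) = MTBF/(MTBF+MTTR) = 1938/(1938+43.5) = 0.978047
A(B) = MTBF/(MTBF+MTTR) = 28393/(28393+103.8) = 0.996357
A(C) = MTBF/(MTBF+MTTR) = 3657/(3657+96.9) = 0.974187
Series availability: 0.978047 × 0.996357 × 0.974187 = 0.949

0.949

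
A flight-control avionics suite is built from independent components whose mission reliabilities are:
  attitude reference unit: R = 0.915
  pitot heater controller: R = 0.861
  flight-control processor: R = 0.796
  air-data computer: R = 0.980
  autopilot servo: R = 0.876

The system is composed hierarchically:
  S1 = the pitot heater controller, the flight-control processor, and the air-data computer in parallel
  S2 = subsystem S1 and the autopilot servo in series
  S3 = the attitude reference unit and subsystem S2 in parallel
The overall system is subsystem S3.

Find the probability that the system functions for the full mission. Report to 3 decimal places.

0.989

Parallel (pitot heater controller, flight-control processor, and air-data computer): 1 − (1 − 0.86100)(1 − 0.79600)(1 − 0.98000) = 0.99943
Series ([0.99943] and autopilot servo): 0.99943 × 0.87600 = 0.87550
Parallel (attitude reference unit and [0.87550]): 1 − (1 − 0.91500)(1 − 0.87550) = 0.989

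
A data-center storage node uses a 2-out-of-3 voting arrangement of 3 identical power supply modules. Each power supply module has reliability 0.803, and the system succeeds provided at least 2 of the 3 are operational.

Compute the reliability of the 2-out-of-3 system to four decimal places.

R = Σ_{i=2}^{3} C(3,i) p^i (1−p)^{3−i} with p = 0.803
C(3,2)·0.803^2·0.197^1 = 0.381082
C(3,3)·0.803^3·0.197^0 = 0.517782
Sum = 0.8989

0.8989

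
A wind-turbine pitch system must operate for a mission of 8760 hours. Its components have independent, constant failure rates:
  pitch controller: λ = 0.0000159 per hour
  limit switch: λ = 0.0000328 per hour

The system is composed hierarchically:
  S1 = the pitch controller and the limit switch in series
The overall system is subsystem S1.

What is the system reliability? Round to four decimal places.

R(pitch controller) = exp(−0.0000159 × 8760) = 0.869981
R(limit switch) = exp(−0.0000328 × 8760) = 0.750266
Series (pitch controller and limit switch): 0.869981 × 0.750266 = 0.6527

0.6527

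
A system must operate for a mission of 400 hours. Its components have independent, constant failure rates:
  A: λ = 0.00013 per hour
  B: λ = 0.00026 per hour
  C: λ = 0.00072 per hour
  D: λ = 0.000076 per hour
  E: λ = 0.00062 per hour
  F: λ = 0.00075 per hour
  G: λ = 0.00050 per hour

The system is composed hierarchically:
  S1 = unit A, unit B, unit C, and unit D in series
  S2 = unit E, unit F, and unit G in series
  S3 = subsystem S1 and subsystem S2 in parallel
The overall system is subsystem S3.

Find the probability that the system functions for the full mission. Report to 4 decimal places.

R(A) = exp(−0.00013 × 400) = 0.949329
R(B) = exp(−0.00026 × 400) = 0.901225
R(C) = exp(−0.00072 × 400) = 0.749762
R(D) = exp(−0.000076 × 400) = 0.970057
R(E) = exp(−0.00062 × 400) = 0.780360
R(F) = exp(−0.00075 × 400) = 0.740818
R(G) = exp(−0.00050 × 400) = 0.818731
Series (A, B, C, and D): 0.949329 × 0.901225 × 0.749762 × 0.970057 = 0.622258
Series (E, F, and G): 0.780360 × 0.740818 × 0.818731 = 0.473312
Parallel ([0.622258] and [0.473312]): 1 − (1 − 0.622258)(1 − 0.473312) = 0.8010

0.8010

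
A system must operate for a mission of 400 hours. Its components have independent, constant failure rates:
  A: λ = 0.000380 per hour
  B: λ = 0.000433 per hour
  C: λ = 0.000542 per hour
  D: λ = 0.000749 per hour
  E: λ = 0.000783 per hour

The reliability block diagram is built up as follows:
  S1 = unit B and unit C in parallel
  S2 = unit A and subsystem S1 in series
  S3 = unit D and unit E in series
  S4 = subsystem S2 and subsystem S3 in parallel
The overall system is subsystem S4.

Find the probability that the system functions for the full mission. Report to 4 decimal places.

0.9232

R(A) = exp(−0.000380 × 400) = 0.858988
R(B) = exp(−0.000433 × 400) = 0.840969
R(C) = exp(−0.000542 × 400) = 0.805091
R(D) = exp(−0.000749 × 400) = 0.741115
R(E) = exp(−0.000783 × 400) = 0.731104
Parallel (B and C): 1 − (1 − 0.840969)(1 − 0.805091) = 0.969003
Series (A and [0.969003]): 0.858988 × 0.969003 = 0.832362
Series (D and E): 0.741115 × 0.731104 = 0.541832
Parallel ([0.832362] and [0.541832]): 1 − (1 − 0.832362)(1 − 0.541832) = 0.9232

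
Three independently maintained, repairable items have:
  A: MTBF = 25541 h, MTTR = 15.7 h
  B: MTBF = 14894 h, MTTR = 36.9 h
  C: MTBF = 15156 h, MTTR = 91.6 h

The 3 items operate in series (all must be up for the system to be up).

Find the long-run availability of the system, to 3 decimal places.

0.991

A(A) = MTBF/(MTBF+MTTR) = 25541/(25541+15.7) = 0.999386
A(B) = MTBF/(MTBF+MTTR) = 14894/(14894+36.9) = 0.997529
A(C) = MTBF/(MTBF+MTTR) = 15156/(15156+91.6) = 0.993992
Series availability: 0.999386 × 0.997529 × 0.993992 = 0.991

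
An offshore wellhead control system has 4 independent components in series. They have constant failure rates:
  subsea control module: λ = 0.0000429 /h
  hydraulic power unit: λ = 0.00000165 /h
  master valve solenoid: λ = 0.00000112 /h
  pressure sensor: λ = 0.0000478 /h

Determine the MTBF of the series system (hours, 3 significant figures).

Series of exponential components: λ_sys = Σ λ_i
λ_sys = 0.0000429 + 0.00000165 + 0.00000112 + 0.0000478 = 9.3470e-05 /h
MTBF = 1 / λ_sys = 10700 h

10700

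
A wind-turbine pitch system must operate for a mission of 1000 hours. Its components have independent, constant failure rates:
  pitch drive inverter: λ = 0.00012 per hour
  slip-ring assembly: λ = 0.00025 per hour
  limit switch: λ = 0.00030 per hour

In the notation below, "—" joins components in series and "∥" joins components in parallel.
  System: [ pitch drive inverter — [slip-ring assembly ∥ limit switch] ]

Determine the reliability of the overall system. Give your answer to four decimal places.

R(pitch drive inverter) = exp(−0.00012 × 1000) = 0.886920
R(slip-ring assembly) = exp(−0.00025 × 1000) = 0.778801
R(limit switch) = exp(−0.00030 × 1000) = 0.740818
Parallel (slip-ring assembly and limit switch): 1 − (1 − 0.778801)(1 − 0.740818) = 0.942669
Series (pitch drive inverter and [0.942669]): 0.886920 × 0.942669 = 0.8361

0.8361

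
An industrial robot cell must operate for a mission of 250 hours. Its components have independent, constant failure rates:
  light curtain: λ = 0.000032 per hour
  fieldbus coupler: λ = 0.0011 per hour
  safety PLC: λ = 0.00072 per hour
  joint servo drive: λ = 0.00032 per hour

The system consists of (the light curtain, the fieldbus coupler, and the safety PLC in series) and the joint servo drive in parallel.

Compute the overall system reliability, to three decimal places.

R(light curtain) = exp(−0.000032 × 250) = 0.99203
R(fieldbus coupler) = exp(−0.0011 × 250) = 0.75957
R(safety PLC) = exp(−0.00072 × 250) = 0.83527
R(joint servo drive) = exp(−0.00032 × 250) = 0.92312
Series (light curtain, fieldbus coupler, and safety PLC): 0.99203 × 0.75957 × 0.83527 = 0.62939
Parallel ([0.62939] and joint servo drive): 1 − (1 − 0.62939)(1 − 0.92312) = 0.972

0.972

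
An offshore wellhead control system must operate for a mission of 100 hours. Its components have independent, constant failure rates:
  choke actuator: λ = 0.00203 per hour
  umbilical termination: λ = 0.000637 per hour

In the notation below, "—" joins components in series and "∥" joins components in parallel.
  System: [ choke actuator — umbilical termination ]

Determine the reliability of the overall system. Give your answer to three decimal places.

0.766

R(choke actuator) = exp(−0.00203 × 100) = 0.81628
R(umbilical termination) = exp(−0.000637 × 100) = 0.93829
Series (choke actuator and umbilical termination): 0.81628 × 0.93829 = 0.766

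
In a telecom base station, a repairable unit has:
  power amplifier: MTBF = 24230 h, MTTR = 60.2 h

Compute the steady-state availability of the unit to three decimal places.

A(power amplifier) = MTBF/(MTBF+MTTR) = 24230/(24230+60.2) = 0.998

0.998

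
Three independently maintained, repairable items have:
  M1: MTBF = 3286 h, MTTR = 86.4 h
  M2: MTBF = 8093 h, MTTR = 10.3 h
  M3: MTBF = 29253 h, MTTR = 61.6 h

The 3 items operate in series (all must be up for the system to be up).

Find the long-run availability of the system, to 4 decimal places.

0.9711

A(M1) = MTBF/(MTBF+MTTR) = 3286/(3286+86.4) = 0.974380
A(M2) = MTBF/(MTBF+MTTR) = 8093/(8093+10.3) = 0.998729
A(M3) = MTBF/(MTBF+MTTR) = 29253/(29253+61.6) = 0.997899
Series availability: 0.974380 × 0.998729 × 0.997899 = 0.9711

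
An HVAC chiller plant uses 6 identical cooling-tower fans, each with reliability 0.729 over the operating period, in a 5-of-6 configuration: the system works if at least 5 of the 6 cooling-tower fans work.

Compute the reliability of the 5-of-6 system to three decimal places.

R = Σ_{i=5}^{6} C(6,i) p^i (1−p)^{6−i} with p = 0.729
C(6,5)·0.729^5·0.271^1 = 0.33478
C(6,6)·0.729^6·0.271^0 = 0.15009
Sum = 0.485

0.485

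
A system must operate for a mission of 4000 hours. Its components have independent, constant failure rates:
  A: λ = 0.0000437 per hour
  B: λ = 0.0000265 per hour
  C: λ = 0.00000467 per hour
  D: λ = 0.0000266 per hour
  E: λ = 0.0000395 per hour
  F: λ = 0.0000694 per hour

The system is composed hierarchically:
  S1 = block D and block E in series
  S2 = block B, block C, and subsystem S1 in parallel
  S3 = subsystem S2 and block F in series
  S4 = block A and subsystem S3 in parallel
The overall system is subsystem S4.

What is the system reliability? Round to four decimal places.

0.9611

R(A) = exp(−0.0000437 × 4000) = 0.839625
R(B) = exp(−0.0000265 × 4000) = 0.899425
R(C) = exp(−0.00000467 × 4000) = 0.981493
R(D) = exp(−0.0000266 × 4000) = 0.899065
R(E) = exp(−0.0000395 × 4000) = 0.853850
R(F) = exp(−0.0000694 × 4000) = 0.757600
Series (D and E): 0.899065 × 0.853850 = 0.767667
Parallel (B, C, and [0.767667]): 1 − (1 − 0.899425)(1 − 0.981493)(1 − 0.767667) = 0.999568
Series ([0.999568] and F): 0.999568 × 0.757600 = 0.757273
Parallel (A and [0.757273]): 1 − (1 − 0.839625)(1 − 0.757273) = 0.9611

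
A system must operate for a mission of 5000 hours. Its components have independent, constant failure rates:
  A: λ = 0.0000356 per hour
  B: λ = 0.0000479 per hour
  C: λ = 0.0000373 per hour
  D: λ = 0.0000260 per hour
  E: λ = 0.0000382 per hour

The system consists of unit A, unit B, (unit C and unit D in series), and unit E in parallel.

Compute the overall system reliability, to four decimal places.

R(A) = exp(−0.0000356 × 5000) = 0.836942
R(B) = exp(−0.0000479 × 5000) = 0.787021
R(C) = exp(−0.0000373 × 5000) = 0.829859
R(D) = exp(−0.0000260 × 5000) = 0.878095
R(E) = exp(−0.0000382 × 5000) = 0.826133
Series (C and D): 0.829859 × 0.878095 = 0.728695
Parallel (A, B, [0.728695], and E): 1 − (1 − 0.836942)(1 − 0.787021)(1 − 0.728695)(1 − 0.826133) = 0.9984

0.9984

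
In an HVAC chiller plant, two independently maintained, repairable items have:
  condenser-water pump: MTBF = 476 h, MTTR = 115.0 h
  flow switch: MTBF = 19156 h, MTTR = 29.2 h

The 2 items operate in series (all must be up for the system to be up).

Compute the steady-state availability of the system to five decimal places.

0.80419

A(condenser-water pump) = MTBF/(MTBF+MTTR) = 476/(476+115.0) = 0.805415
A(flow switch) = MTBF/(MTBF+MTTR) = 19156/(19156+29.2) = 0.998478
Series availability: 0.805415 × 0.998478 = 0.80419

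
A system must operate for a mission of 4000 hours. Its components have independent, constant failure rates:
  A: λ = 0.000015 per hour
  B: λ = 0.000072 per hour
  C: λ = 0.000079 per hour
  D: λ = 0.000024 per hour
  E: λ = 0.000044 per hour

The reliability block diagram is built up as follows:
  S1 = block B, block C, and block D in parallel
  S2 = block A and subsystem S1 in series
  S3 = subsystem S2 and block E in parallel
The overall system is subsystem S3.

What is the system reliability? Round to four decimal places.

R(A) = exp(−0.000015 × 4000) = 0.941765
R(B) = exp(−0.000072 × 4000) = 0.749762
R(C) = exp(−0.000079 × 4000) = 0.729059
R(D) = exp(−0.000024 × 4000) = 0.908464
R(E) = exp(−0.000044 × 4000) = 0.838618
Parallel (B, C, and D): 1 − (1 − 0.749762)(1 − 0.729059)(1 − 0.908464) = 0.993794
Series (A and [0.993794]): 0.941765 × 0.993794 = 0.935920
Parallel ([0.935920] and E): 1 − (1 − 0.935920)(1 − 0.838618) = 0.9897

0.9897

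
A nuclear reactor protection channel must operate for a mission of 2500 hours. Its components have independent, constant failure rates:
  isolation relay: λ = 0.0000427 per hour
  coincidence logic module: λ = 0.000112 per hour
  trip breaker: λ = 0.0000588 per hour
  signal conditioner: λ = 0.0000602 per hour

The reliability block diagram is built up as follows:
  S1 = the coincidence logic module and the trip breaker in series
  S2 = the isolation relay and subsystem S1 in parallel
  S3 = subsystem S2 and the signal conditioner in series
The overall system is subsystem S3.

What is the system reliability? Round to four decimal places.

0.8300

R(isolation relay) = exp(−0.0000427 × 2500) = 0.898750
R(coincidence logic module) = exp(−0.000112 × 2500) = 0.755784
R(trip breaker) = exp(−0.0000588 × 2500) = 0.863294
R(signal conditioner) = exp(−0.0000602 × 2500) = 0.860278
Series (coincidence logic module and trip breaker): 0.755784 × 0.863294 = 0.652464
Parallel (isolation relay and [0.652464]): 1 − (1 − 0.898750)(1 − 0.652464) = 0.964812
Series ([0.964812] and signal conditioner): 0.964812 × 0.860278 = 0.8300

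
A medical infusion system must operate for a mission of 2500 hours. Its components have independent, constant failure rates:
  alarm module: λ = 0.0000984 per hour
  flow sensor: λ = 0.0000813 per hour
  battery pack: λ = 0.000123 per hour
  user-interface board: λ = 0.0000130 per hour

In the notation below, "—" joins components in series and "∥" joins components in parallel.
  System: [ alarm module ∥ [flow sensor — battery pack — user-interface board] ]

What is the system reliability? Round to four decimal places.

R(alarm module) = exp(−0.0000984 × 2500) = 0.781922
R(flow sensor) = exp(−0.0000813 × 2500) = 0.816074
R(battery pack) = exp(−0.000123 × 2500) = 0.735283
R(user-interface board) = exp(−0.0000130 × 2500) = 0.968022
Series (flow sensor, battery pack, and user-interface board): 0.816074 × 0.735283 × 0.968022 = 0.580857
Parallel (alarm module and [0.580857]): 1 − (1 − 0.781922)(1 − 0.580857) = 0.9086

0.9086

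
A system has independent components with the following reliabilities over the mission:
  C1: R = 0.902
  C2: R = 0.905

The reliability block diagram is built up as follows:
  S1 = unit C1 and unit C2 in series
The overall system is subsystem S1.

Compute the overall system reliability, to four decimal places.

Series (C1 and C2): 0.902000 × 0.905000 = 0.8163

0.8163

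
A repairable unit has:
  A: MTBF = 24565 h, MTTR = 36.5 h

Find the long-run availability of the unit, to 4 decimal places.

A(A) = MTBF/(MTBF+MTTR) = 24565/(24565+36.5) = 0.9985

0.9985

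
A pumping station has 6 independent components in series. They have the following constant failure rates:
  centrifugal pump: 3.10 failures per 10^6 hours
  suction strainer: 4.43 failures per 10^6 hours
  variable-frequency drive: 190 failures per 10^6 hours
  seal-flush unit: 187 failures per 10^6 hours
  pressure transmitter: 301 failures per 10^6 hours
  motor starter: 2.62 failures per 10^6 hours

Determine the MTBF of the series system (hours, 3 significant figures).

1450

Series of exponential components: λ_sys = Σ λ_i
λ_sys = 0.00000310 + 0.00000443 + 0.000190 + 0.000187 + 0.000301 + 0.00000262 = 6.8815e-04 /h
MTBF = 1 / λ_sys = 1450 h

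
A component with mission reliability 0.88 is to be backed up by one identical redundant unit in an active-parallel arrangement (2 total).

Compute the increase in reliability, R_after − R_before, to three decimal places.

R_before = 0.88
R_after = 1 − (1 − 0.88)^2 = 0.986
ΔR = 0.986 − 0.88 = 0.106

0.106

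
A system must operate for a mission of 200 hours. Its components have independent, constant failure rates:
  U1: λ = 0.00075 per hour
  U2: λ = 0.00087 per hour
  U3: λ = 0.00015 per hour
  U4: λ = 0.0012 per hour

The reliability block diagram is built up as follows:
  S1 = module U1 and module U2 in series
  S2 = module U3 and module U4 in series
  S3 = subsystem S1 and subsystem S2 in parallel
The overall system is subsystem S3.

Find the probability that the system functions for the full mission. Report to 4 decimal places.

R(U1) = exp(−0.00075 × 200) = 0.860708
R(U2) = exp(−0.00087 × 200) = 0.840297
R(U3) = exp(−0.00015 × 200) = 0.970446
R(U4) = exp(−0.0012 × 200) = 0.786628
Series (U1 and U2): 0.860708 × 0.840297 = 0.723250
Series (U3 and U4): 0.970446 × 0.786628 = 0.763380
Parallel ([0.723250] and [0.763380]): 1 − (1 − 0.723250)(1 − 0.763380) = 0.9345

0.9345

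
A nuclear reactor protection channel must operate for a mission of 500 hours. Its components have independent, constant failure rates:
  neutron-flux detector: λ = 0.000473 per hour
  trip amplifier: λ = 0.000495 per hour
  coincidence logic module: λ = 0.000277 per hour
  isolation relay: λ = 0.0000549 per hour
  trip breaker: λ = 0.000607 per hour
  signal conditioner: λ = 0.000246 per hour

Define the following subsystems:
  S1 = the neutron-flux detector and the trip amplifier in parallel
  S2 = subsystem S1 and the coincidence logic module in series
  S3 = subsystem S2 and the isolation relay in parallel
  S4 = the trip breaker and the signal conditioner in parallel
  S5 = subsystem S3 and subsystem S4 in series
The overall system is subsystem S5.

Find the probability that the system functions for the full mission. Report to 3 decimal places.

R(neutron-flux detector) = exp(−0.000473 × 500) = 0.78939
R(trip amplifier) = exp(−0.000495 × 500) = 0.78075
R(coincidence logic module) = exp(−0.000277 × 500) = 0.87066
R(isolation relay) = exp(−0.0000549 × 500) = 0.97292
R(trip breaker) = exp(−0.000607 × 500) = 0.73823
R(signal conditioner) = exp(−0.000246 × 500) = 0.88426
Parallel (neutron-flux detector and trip amplifier): 1 − (1 − 0.78939)(1 − 0.78075) = 0.95382
Series ([0.95382] and coincidence logic module): 0.95382 × 0.87066 = 0.83045
Parallel ([0.83045] and isolation relay): 1 − (1 − 0.83045)(1 − 0.97292) = 0.99541
Parallel (trip breaker and signal conditioner): 1 − (1 − 0.73823)(1 − 0.88426) = 0.96970
Series ([0.99541] and [0.96970]): 0.99541 × 0.96970 = 0.965

0.965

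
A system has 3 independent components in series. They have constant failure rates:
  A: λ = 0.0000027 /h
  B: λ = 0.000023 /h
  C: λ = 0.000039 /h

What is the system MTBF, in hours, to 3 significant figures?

15500

Series of exponential components: λ_sys = Σ λ_i
λ_sys = 0.0000027 + 0.000023 + 0.000039 = 6.4700e-05 /h
MTBF = 1 / λ_sys = 15500 h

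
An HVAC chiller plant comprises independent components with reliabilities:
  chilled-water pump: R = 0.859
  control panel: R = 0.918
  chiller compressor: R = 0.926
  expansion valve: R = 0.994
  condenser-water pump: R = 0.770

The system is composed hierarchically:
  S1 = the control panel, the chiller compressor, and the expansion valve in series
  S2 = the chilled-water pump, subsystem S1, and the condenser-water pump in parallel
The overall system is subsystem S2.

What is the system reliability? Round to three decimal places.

Series (control panel, chiller compressor, and expansion valve): 0.91800 × 0.92600 × 0.99400 = 0.84497
Parallel (chilled-water pump, [0.84497], and condenser-water pump): 1 − (1 − 0.85900)(1 − 0.84497)(1 − 0.77000) = 0.995

0.995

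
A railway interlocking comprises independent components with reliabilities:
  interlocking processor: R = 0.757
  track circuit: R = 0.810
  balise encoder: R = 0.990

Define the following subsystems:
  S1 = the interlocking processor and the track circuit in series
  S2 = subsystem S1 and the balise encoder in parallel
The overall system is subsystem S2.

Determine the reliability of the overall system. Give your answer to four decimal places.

0.9961

Series (interlocking processor and track circuit): 0.757000 × 0.810000 = 0.613170
Parallel ([0.613170] and balise encoder): 1 − (1 − 0.613170)(1 − 0.990000) = 0.9961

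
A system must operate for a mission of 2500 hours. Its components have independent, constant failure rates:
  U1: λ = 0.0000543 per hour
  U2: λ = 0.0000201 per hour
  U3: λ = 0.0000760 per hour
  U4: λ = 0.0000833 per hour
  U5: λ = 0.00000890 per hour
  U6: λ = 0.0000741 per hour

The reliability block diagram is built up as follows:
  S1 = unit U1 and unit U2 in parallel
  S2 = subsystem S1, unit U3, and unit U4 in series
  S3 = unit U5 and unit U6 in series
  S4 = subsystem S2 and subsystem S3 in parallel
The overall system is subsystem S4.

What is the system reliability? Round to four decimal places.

0.9377

R(U1) = exp(−0.0000543 × 2500) = 0.873061
R(U2) = exp(−0.0000201 × 2500) = 0.950992
R(U3) = exp(−0.0000760 × 2500) = 0.826959
R(U4) = exp(−0.0000833 × 2500) = 0.812004
R(U5) = exp(−0.00000890 × 2500) = 0.977996
R(U6) = exp(−0.0000741 × 2500) = 0.830897
Parallel (U1 and U2): 1 − (1 − 0.873061)(1 − 0.950992) = 0.993779
Series ([0.993779], U3, and U4): 0.993779 × 0.826959 × 0.812004 = 0.667317
Series (U5 and U6): 0.977996 × 0.830897 = 0.812614
Parallel ([0.667317] and [0.812614]): 1 − (1 − 0.667317)(1 − 0.812614) = 0.9377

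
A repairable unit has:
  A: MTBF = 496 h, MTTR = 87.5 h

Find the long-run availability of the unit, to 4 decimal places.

A(A) = MTBF/(MTBF+MTTR) = 496/(496+87.5) = 0.8500

0.8500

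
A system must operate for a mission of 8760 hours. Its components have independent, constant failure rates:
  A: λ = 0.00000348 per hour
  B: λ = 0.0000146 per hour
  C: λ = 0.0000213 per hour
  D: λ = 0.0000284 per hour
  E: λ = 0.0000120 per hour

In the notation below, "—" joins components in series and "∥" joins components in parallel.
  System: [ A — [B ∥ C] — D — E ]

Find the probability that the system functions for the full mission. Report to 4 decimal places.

0.6670

R(A) = exp(−0.00000348 × 8760) = 0.969975
R(B) = exp(−0.0000146 × 8760) = 0.879945
R(C) = exp(−0.0000213 × 8760) = 0.829786
R(D) = exp(−0.0000284 × 8760) = 0.779748
R(E) = exp(−0.0000120 × 8760) = 0.900216
Parallel (B and C): 1 − (1 − 0.879945)(1 − 0.829786) = 0.979565
Series (A, [0.979565], D, and E): 0.969975 × 0.979565 × 0.779748 × 0.900216 = 0.6670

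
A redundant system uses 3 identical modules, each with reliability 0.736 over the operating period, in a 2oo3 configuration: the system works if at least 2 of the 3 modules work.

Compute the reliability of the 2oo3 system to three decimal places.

R = Σ_{i=2}^{3} C(3,i) p^i (1−p)^{3−i} with p = 0.736
C(3,2)·0.736^2·0.264^1 = 0.42902
C(3,3)·0.736^3·0.264^0 = 0.39869
Sum = 0.828

0.828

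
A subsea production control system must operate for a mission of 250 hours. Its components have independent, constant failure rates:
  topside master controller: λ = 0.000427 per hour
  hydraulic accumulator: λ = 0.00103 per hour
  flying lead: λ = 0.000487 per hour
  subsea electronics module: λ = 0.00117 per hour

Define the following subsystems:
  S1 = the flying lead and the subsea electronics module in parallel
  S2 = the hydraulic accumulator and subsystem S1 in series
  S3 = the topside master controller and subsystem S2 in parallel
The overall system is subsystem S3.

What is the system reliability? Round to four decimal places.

R(topside master controller) = exp(−0.000427 × 250) = 0.898750
R(hydraulic accumulator) = exp(−0.00103 × 250) = 0.772982
R(flying lead) = exp(−0.000487 × 250) = 0.885370
R(subsea electronics module) = exp(−0.00117 × 250) = 0.746395
Parallel (flying lead and subsea electronics module): 1 − (1 − 0.885370)(1 − 0.746395) = 0.970929
Series (hydraulic accumulator and [0.970929]): 0.772982 × 0.970929 = 0.750511
Parallel (topside master controller and [0.750511]): 1 − (1 − 0.898750)(1 − 0.750511) = 0.9747

0.9747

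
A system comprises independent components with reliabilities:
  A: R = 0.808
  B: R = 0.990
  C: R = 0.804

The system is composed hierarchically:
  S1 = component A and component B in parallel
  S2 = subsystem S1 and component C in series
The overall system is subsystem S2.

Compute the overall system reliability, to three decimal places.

0.802

Parallel (A and B): 1 − (1 − 0.80800)(1 − 0.99000) = 0.99808
Series ([0.99808] and C): 0.99808 × 0.80400 = 0.802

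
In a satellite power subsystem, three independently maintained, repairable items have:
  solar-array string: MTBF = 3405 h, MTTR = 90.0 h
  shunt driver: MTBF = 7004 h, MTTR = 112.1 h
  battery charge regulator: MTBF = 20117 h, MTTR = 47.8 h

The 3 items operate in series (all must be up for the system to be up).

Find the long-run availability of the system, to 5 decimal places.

A(solar-array string) = MTBF/(MTBF+MTTR) = 3405/(3405+90.0) = 0.974249
A(shunt driver) = MTBF/(MTBF+MTTR) = 7004/(7004+112.1) = 0.984247
A(battery charge regulator) = MTBF/(MTBF+MTTR) = 20117/(20117+47.8) = 0.997630
Series availability: 0.974249 × 0.984247 × 0.997630 = 0.95663

0.95663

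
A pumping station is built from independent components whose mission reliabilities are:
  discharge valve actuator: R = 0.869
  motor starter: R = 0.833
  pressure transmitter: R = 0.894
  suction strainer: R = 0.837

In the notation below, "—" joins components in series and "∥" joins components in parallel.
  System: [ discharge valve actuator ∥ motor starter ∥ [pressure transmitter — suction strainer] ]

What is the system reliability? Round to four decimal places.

Series (pressure transmitter and suction strainer): 0.894000 × 0.837000 = 0.748278
Parallel (discharge valve actuator, motor starter, and [0.748278]): 1 − (1 − 0.869000)(1 − 0.833000)(1 − 0.748278) = 0.9945

0.9945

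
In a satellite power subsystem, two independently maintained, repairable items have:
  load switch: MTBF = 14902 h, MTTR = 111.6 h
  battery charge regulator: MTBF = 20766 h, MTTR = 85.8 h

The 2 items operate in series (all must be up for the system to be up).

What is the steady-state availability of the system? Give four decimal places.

A(load switch) = MTBF/(MTBF+MTTR) = 14902/(14902+111.6) = 0.992567
A(battery charge regulator) = MTBF/(MTBF+MTTR) = 20766/(20766+85.8) = 0.995885
Series availability: 0.992567 × 0.995885 = 0.9885

0.9885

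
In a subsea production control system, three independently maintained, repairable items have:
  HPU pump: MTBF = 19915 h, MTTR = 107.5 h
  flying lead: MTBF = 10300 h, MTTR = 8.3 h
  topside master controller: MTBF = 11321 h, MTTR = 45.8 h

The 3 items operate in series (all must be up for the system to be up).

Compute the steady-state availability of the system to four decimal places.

A(HPU pump) = MTBF/(MTBF+MTTR) = 19915/(19915+107.5) = 0.994631
A(flying lead) = MTBF/(MTBF+MTTR) = 10300/(10300+8.3) = 0.999195
A(topside master controller) = MTBF/(MTBF+MTTR) = 11321/(11321+45.8) = 0.995971
Series availability: 0.994631 × 0.999195 × 0.995971 = 0.9898

0.9898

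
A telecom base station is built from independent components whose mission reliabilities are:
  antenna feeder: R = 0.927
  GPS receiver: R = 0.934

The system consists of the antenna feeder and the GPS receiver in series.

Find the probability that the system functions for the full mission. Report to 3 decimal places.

Series (antenna feeder and GPS receiver): 0.92700 × 0.93400 = 0.866

0.866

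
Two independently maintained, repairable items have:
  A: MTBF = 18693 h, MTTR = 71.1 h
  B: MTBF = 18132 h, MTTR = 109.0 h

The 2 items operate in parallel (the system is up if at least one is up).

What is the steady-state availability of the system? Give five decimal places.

0.99998

A(A) = MTBF/(MTBF+MTTR) = 18693/(18693+71.1) = 0.996211
A(B) = MTBF/(MTBF+MTTR) = 18132/(18132+109.0) = 0.994024
Parallel availability: 1 − (1 − 0.996211)(1 − 0.994024) = 0.99998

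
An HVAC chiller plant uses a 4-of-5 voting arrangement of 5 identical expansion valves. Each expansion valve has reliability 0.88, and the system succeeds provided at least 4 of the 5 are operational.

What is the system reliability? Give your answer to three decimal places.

R = Σ_{i=4}^{5} C(5,i) p^i (1−p)^{5−i} with p = 0.88
C(5,4)·0.88^4·0.12^1 = 0.35982
C(5,5)·0.88^5·0.12^0 = 0.52773
Sum = 0.888

0.888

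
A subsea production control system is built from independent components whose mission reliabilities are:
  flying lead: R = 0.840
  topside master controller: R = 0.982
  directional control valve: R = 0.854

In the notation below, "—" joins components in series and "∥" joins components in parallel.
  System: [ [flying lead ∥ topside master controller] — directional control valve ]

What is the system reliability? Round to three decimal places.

Parallel (flying lead and topside master controller): 1 − (1 − 0.84000)(1 − 0.98200) = 0.99712
Series ([0.99712] and directional control valve): 0.99712 × 0.85400 = 0.852

0.852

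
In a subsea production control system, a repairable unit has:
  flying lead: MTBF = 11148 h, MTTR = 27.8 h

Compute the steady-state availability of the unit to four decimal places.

0.9975

A(flying lead) = MTBF/(MTBF+MTTR) = 11148/(11148+27.8) = 0.9975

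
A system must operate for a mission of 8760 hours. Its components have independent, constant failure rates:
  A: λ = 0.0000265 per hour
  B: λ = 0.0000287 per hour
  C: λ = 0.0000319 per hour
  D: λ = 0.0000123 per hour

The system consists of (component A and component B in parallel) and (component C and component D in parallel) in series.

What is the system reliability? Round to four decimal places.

R(A) = exp(−0.0000265 × 8760) = 0.792835
R(B) = exp(−0.0000287 × 8760) = 0.777702
R(C) = exp(−0.0000319 × 8760) = 0.756204
R(D) = exp(−0.0000123 × 8760) = 0.897854
Parallel (A and B): 1 − (1 − 0.792835)(1 − 0.777702) = 0.953948
Parallel (C and D): 1 − (1 − 0.756204)(1 − 0.897854) = 0.975097
Series ([0.953948] and [0.975097]): 0.953948 × 0.975097 = 0.9302

0.9302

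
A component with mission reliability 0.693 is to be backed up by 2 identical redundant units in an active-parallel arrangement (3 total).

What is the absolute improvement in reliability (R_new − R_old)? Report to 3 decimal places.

R_before = 0.693
R_after = 1 − (1 − 0.693)^3 = 0.971
ΔR = 0.971 − 0.693 = 0.278

0.278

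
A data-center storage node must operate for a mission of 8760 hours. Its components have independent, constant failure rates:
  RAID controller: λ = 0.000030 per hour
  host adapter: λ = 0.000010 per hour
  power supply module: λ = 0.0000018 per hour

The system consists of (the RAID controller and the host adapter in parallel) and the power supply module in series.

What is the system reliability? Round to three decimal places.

R(RAID controller) = exp(−0.000030 × 8760) = 0.76890
R(host adapter) = exp(−0.000010 × 8760) = 0.91613
R(power supply module) = exp(−0.0000018 × 8760) = 0.98436
Parallel (RAID controller and host adapter): 1 − (1 − 0.76890)(1 − 0.91613) = 0.98062
Series ([0.98062] and power supply module): 0.98062 × 0.98436 = 0.965

0.965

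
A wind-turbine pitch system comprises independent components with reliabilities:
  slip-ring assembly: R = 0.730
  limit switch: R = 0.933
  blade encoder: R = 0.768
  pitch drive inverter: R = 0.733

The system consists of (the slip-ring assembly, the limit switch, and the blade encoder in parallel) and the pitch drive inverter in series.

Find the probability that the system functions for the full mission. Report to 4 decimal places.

0.7299

Parallel (slip-ring assembly, limit switch, and blade encoder): 1 − (1 − 0.730000)(1 − 0.933000)(1 − 0.768000) = 0.995803
Series ([0.995803] and pitch drive inverter): 0.995803 × 0.733000 = 0.7299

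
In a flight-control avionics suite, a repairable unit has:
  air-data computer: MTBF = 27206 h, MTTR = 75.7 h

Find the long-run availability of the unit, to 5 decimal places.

A(air-data computer) = MTBF/(MTBF+MTTR) = 27206/(27206+75.7) = 0.99723

0.99723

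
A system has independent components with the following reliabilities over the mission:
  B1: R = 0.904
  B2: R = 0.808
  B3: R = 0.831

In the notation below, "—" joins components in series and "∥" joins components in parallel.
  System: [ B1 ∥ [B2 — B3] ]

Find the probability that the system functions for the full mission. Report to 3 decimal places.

0.968

Series (B2 and B3): 0.80800 × 0.83100 = 0.67145
Parallel (B1 and [0.67145]): 1 − (1 − 0.90400)(1 − 0.67145) = 0.968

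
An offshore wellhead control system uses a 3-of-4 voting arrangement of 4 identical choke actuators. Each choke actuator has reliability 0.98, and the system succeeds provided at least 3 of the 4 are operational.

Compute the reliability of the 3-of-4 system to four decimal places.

0.9977

R = Σ_{i=3}^{4} C(4,i) p^i (1−p)^{4−i} with p = 0.98
C(4,3)·0.98^3·0.02^1 = 0.075295
C(4,4)·0.98^4·0.02^0 = 0.922368
Sum = 0.9977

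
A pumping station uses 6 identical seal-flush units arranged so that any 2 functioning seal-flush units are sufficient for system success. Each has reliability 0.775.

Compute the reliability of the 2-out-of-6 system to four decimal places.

0.9972

R = Σ_{i=2}^{6} C(6,i) p^i (1−p)^{6−i} with p = 0.775
C(6,2)·0.775^2·0.225^4 = 0.023090
C(6,3)·0.775^3·0.225^3 = 0.106043
C(6,4)·0.775^4·0.225^2 = 0.273945
C(6,5)·0.775^5·0.225^1 = 0.377435
C(6,6)·0.775^6·0.225^0 = 0.216676
Sum = 0.9972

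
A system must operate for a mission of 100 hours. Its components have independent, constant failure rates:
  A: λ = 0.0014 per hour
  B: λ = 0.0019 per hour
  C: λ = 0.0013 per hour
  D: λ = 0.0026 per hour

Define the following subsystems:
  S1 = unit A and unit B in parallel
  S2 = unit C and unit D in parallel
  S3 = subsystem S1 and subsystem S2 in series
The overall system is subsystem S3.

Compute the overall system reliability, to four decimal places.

0.9501

R(A) = exp(−0.0014 × 100) = 0.869358
R(B) = exp(−0.0019 × 100) = 0.826959
R(C) = exp(−0.0013 × 100) = 0.878095
R(D) = exp(−0.0026 × 100) = 0.771052
Parallel (A and B): 1 − (1 − 0.869358)(1 − 0.826959) = 0.977394
Parallel (C and D): 1 − (1 − 0.878095)(1 − 0.771052) = 0.972090
Series ([0.977394] and [0.972090]): 0.977394 × 0.972090 = 0.9501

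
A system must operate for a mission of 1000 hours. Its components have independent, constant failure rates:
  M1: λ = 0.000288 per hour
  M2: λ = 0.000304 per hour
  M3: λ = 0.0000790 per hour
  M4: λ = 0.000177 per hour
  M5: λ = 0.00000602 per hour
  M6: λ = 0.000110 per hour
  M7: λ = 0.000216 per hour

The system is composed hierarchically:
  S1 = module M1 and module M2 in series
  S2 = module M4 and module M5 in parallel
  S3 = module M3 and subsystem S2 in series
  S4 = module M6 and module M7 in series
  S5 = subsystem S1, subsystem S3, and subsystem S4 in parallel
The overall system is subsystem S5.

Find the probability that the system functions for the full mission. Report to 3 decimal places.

R(M1) = exp(−0.000288 × 1000) = 0.74976
R(M2) = exp(−0.000304 × 1000) = 0.73786
R(M3) = exp(−0.0000790 × 1000) = 0.92404
R(M4) = exp(−0.000177 × 1000) = 0.83778
R(M5) = exp(−0.00000602 × 1000) = 0.99400
R(M6) = exp(−0.000110 × 1000) = 0.89583
R(M7) = exp(−0.000216 × 1000) = 0.80574
Series (M1 and M2): 0.74976 × 0.73786 = 0.55322
Parallel (M4 and M5): 1 − (1 − 0.83778)(1 − 0.99400) = 0.99903
Series (M3 and [0.99903]): 0.92404 × 0.99903 = 0.92314
Series (M6 and M7): 0.89583 × 0.80574 = 0.72181
Parallel ([0.55322], [0.92314], and [0.72181]): 1 − (1 − 0.55322)(1 − 0.92314)(1 − 0.72181) = 0.990

0.990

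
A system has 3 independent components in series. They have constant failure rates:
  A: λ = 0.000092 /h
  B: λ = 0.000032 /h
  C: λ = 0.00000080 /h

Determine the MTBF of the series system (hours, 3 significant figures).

8010

Series of exponential components: λ_sys = Σ λ_i
λ_sys = 0.000092 + 0.000032 + 0.00000080 = 1.2480e-04 /h
MTBF = 1 / λ_sys = 8010 h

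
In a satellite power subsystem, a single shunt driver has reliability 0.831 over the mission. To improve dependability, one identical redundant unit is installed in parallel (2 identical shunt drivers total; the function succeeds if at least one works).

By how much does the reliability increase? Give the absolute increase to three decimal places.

R_before = 0.831
R_after = 1 − (1 − 0.831)^2 = 0.971
ΔR = 0.971 − 0.831 = 0.140

0.140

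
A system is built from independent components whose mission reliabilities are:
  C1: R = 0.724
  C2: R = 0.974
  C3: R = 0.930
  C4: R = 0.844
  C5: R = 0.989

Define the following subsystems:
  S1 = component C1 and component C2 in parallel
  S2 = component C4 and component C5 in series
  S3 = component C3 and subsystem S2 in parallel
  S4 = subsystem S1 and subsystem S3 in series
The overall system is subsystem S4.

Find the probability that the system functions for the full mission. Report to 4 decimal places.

Parallel (C1 and C2): 1 − (1 − 0.724000)(1 − 0.974000) = 0.992824
Series (C4 and C5): 0.844000 × 0.989000 = 0.834716
Parallel (C3 and [0.834716]): 1 − (1 − 0.930000)(1 − 0.834716) = 0.988430
Series ([0.992824] and [0.988430]): 0.992824 × 0.988430 = 0.9813

0.9813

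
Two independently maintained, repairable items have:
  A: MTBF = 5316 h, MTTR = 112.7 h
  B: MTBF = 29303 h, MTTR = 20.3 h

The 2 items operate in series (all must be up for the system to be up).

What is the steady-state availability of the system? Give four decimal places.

A(A) = MTBF/(MTBF+MTTR) = 5316/(5316+112.7) = 0.979240
A(B) = MTBF/(MTBF+MTTR) = 29303/(29303+20.3) = 0.999308
Series availability: 0.979240 × 0.999308 = 0.9786

0.9786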